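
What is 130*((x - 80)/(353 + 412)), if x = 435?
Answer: 9230/153 ≈ 60.327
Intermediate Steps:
130*((x - 80)/(353 + 412)) = 130*((435 - 80)/(353 + 412)) = 130*(355/765) = 130*(355*(1/765)) = 130*(71/153) = 9230/153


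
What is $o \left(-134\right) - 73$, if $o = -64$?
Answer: $8503$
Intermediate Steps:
$o \left(-134\right) - 73 = \left(-64\right) \left(-134\right) - 73 = 8576 - 73 = 8503$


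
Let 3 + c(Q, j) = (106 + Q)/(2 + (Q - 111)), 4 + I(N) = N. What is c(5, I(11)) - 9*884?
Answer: -827847/104 ≈ -7960.1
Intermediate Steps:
I(N) = -4 + N
c(Q, j) = -3 + (106 + Q)/(-109 + Q) (c(Q, j) = -3 + (106 + Q)/(2 + (Q - 111)) = -3 + (106 + Q)/(2 + (-111 + Q)) = -3 + (106 + Q)/(-109 + Q))
c(5, I(11)) - 9*884 = (433 - 2*5)/(-109 + 5) - 9*884 = (433 - 10)/(-104) - 1*7956 = -1/104*423 - 7956 = -423/104 - 7956 = -827847/104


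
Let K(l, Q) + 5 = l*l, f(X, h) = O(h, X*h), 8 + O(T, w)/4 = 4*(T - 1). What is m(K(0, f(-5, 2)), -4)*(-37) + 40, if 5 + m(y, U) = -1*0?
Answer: 225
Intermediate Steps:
O(T, w) = -48 + 16*T (O(T, w) = -32 + 4*(4*(T - 1)) = -32 + 4*(4*(-1 + T)) = -32 + 4*(-4 + 4*T) = -32 + (-16 + 16*T) = -48 + 16*T)
f(X, h) = -48 + 16*h
K(l, Q) = -5 + l² (K(l, Q) = -5 + l*l = -5 + l²)
m(y, U) = -5 (m(y, U) = -5 - 1*0 = -5 + 0 = -5)
m(K(0, f(-5, 2)), -4)*(-37) + 40 = -5*(-37) + 40 = 185 + 40 = 225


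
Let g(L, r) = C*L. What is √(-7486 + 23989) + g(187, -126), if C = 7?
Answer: 1309 + √16503 ≈ 1437.5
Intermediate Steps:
g(L, r) = 7*L
√(-7486 + 23989) + g(187, -126) = √(-7486 + 23989) + 7*187 = √16503 + 1309 = 1309 + √16503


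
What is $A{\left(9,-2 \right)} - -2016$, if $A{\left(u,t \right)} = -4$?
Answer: $2012$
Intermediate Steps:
$A{\left(9,-2 \right)} - -2016 = -4 - -2016 = -4 + 2016 = 2012$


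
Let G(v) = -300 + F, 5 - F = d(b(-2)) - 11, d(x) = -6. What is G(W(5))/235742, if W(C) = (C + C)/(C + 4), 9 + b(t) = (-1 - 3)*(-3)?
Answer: -139/117871 ≈ -0.0011793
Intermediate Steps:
b(t) = 3 (b(t) = -9 + (-1 - 3)*(-3) = -9 - 4*(-3) = -9 + 12 = 3)
F = 22 (F = 5 - (-6 - 11) = 5 - 1*(-17) = 5 + 17 = 22)
W(C) = 2*C/(4 + C) (W(C) = (2*C)/(4 + C) = 2*C/(4 + C))
G(v) = -278 (G(v) = -300 + 22 = -278)
G(W(5))/235742 = -278/235742 = -278*1/235742 = -139/117871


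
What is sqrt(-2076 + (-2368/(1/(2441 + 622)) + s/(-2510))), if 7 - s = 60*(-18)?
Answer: I*sqrt(45708866254370)/2510 ≈ 2693.6*I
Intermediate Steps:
s = 1087 (s = 7 - 60*(-18) = 7 - 1*(-1080) = 7 + 1080 = 1087)
sqrt(-2076 + (-2368/(1/(2441 + 622)) + s/(-2510))) = sqrt(-2076 + (-2368/(1/(2441 + 622)) + 1087/(-2510))) = sqrt(-2076 + (-2368/(1/3063) + 1087*(-1/2510))) = sqrt(-2076 + (-2368/1/3063 - 1087/2510)) = sqrt(-2076 + (-2368*3063 - 1087/2510)) = sqrt(-2076 + (-7253184 - 1087/2510)) = sqrt(-2076 - 18205492927/2510) = sqrt(-18210703687/2510) = I*sqrt(45708866254370)/2510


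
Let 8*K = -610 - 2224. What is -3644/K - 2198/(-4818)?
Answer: 36670867/3413553 ≈ 10.743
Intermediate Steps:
K = -1417/4 (K = (-610 - 2224)/8 = (1/8)*(-2834) = -1417/4 ≈ -354.25)
-3644/K - 2198/(-4818) = -3644/(-1417/4) - 2198/(-4818) = -3644*(-4/1417) - 2198*(-1/4818) = 14576/1417 + 1099/2409 = 36670867/3413553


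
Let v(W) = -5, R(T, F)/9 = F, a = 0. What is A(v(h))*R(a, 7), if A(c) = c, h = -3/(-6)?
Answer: -315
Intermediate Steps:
h = ½ (h = -3*(-⅙) = ½ ≈ 0.50000)
R(T, F) = 9*F
A(v(h))*R(a, 7) = -45*7 = -5*63 = -315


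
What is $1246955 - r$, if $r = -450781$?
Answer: $1697736$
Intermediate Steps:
$1246955 - r = 1246955 - -450781 = 1246955 + 450781 = 1697736$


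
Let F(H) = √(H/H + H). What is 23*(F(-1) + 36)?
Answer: 828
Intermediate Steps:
F(H) = √(1 + H)
23*(F(-1) + 36) = 23*(√(1 - 1) + 36) = 23*(√0 + 36) = 23*(0 + 36) = 23*36 = 828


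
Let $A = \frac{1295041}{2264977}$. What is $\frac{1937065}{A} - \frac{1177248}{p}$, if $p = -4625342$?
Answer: $\frac{922421022879274949}{272273069501} \approx 3.3879 \cdot 10^{6}$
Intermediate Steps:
$A = \frac{117731}{205907}$ ($A = 1295041 \cdot \frac{1}{2264977} = \frac{117731}{205907} \approx 0.57177$)
$\frac{1937065}{A} - \frac{1177248}{p} = \frac{1937065}{\frac{117731}{205907}} - \frac{1177248}{-4625342} = 1937065 \cdot \frac{205907}{117731} - - \frac{588624}{2312671} = \frac{398855242955}{117731} + \frac{588624}{2312671} = \frac{922421022879274949}{272273069501}$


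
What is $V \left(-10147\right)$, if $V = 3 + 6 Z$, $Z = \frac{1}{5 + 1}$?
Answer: $-40588$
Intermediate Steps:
$Z = \frac{1}{6} \approx 0.16667$
$V = 4$ ($V = 3 + 6 \cdot \frac{1}{6} = 3 + 1 = 4$)
$V \left(-10147\right) = 4 \left(-10147\right) = -40588$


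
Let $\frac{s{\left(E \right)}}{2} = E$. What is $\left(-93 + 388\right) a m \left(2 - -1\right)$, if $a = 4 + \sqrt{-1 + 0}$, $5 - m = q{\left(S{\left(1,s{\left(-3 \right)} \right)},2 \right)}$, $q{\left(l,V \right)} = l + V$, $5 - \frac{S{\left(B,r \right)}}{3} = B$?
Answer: $-31860 - 7965 i \approx -31860.0 - 7965.0 i$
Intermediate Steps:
$s{\left(E \right)} = 2 E$
$S{\left(B,r \right)} = 15 - 3 B$
$q{\left(l,V \right)} = V + l$
$m = -9$ ($m = 5 - \left(2 + \left(15 - 3\right)\right) = 5 - \left(2 + 12\right) = 5 - 14 = -9$)
$a = 4 + i$ ($a = 4 + \sqrt{-1} = 4 + i \approx 4.0 + 1.0 i$)
$\left(-93 + 388\right) a m \left(2 - -1\right) = \left(-93 + 388\right) \left(4 + i\right) \left(-9\right) \left(2 - -1\right) = 295 \left(-36 - 9 i\right) \left(2 + 1\right) = 295 \left(-36 - 9 i\right) 3 = 295 \left(-108 - 27 i\right) = -31860 - 7965 i$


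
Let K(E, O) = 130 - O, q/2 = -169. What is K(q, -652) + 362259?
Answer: 363041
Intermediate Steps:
q = -338 (q = 2*(-169) = -338)
K(q, -652) + 362259 = (130 - 1*(-652)) + 362259 = (130 + 652) + 362259 = 782 + 362259 = 363041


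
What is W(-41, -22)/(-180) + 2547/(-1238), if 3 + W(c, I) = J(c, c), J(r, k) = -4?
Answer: -224897/111420 ≈ -2.0185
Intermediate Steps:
W(c, I) = -7 (W(c, I) = -3 - 4 = -7)
W(-41, -22)/(-180) + 2547/(-1238) = -7/(-180) + 2547/(-1238) = -7*(-1/180) + 2547*(-1/1238) = 7/180 - 2547/1238 = -224897/111420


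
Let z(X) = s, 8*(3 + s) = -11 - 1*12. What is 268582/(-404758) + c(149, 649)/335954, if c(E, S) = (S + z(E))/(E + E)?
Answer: -107554545855821/162088242405344 ≈ -0.66356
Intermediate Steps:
s = -47/8 (s = -3 + (-11 - 1*12)/8 = -3 + (-11 - 12)/8 = -3 + (⅛)*(-23) = -3 - 23/8 = -47/8 ≈ -5.8750)
z(X) = -47/8
c(E, S) = (-47/8 + S)/(2*E) (c(E, S) = (S - 47/8)/(E + E) = (-47/8 + S)/((2*E)) = (-47/8 + S)*(1/(2*E)) = (-47/8 + S)/(2*E))
268582/(-404758) + c(149, 649)/335954 = 268582/(-404758) + ((1/16)*(-47 + 8*649)/149)/335954 = 268582*(-1/404758) + ((1/16)*(1/149)*(-47 + 5192))*(1/335954) = -134291/202379 + ((1/16)*(1/149)*5145)*(1/335954) = -134291/202379 + (5145/2384)*(1/335954) = -134291/202379 + 5145/800914336 = -107554545855821/162088242405344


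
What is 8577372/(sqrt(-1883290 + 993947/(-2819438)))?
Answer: -8577372*I*sqrt(14970709366550588546)/5309820384967 ≈ -6250.2*I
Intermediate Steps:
8577372/(sqrt(-1883290 + 993947/(-2819438))) = 8577372/(sqrt(-1883290 + 993947*(-1/2819438))) = 8577372/(sqrt(-1883290 - 993947/2819438)) = 8577372/(sqrt(-5309820384967/2819438)) = 8577372/((I*sqrt(14970709366550588546)/2819438)) = 8577372*(-I*sqrt(14970709366550588546)/5309820384967) = -8577372*I*sqrt(14970709366550588546)/5309820384967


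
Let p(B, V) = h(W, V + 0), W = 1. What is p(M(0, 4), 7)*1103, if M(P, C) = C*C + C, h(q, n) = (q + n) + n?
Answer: 16545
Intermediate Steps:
h(q, n) = q + 2*n (h(q, n) = (n + q) + n = q + 2*n)
M(P, C) = C + C² (M(P, C) = C² + C = C + C²)
p(B, V) = 1 + 2*V (p(B, V) = 1 + 2*(V + 0) = 1 + 2*V)
p(M(0, 4), 7)*1103 = (1 + 2*7)*1103 = (1 + 14)*1103 = 15*1103 = 16545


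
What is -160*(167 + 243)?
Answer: -65600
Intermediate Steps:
-160*(167 + 243) = -160*410 = -65600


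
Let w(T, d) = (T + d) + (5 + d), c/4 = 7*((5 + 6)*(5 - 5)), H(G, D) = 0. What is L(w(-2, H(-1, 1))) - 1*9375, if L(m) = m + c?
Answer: -9372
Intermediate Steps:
c = 0 (c = 4*(7*((5 + 6)*(5 - 5))) = 4*(7*(11*0)) = 4*(7*0) = 4*0 = 0)
w(T, d) = 5 + T + 2*d
L(m) = m (L(m) = m + 0 = m)
L(w(-2, H(-1, 1))) - 1*9375 = (5 - 2 + 2*0) - 1*9375 = (5 - 2 + 0) - 9375 = 3 - 9375 = -9372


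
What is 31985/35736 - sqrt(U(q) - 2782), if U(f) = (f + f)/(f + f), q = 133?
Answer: 31985/35736 - 3*I*sqrt(309) ≈ 0.89504 - 52.735*I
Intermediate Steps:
U(f) = 1 (U(f) = (2*f)/((2*f)) = (2*f)*(1/(2*f)) = 1)
31985/35736 - sqrt(U(q) - 2782) = 31985/35736 - sqrt(1 - 2782) = 31985*(1/35736) - sqrt(-2781) = 31985/35736 - 3*I*sqrt(309)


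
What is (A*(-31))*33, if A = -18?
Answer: 18414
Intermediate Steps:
(A*(-31))*33 = -18*(-31)*33 = 558*33 = 18414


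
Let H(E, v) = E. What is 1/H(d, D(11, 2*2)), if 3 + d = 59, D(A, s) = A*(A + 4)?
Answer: 1/56 ≈ 0.017857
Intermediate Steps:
D(A, s) = A*(4 + A)
d = 56 (d = -3 + 59 = 56)
1/H(d, D(11, 2*2)) = 1/56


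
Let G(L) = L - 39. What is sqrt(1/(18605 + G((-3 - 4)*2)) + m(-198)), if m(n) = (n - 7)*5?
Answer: I*sqrt(88195275762)/9276 ≈ 32.016*I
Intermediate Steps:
m(n) = -35 + 5*n (m(n) = (-7 + n)*5 = -35 + 5*n)
G(L) = -39 + L
sqrt(1/(18605 + G((-3 - 4)*2)) + m(-198)) = sqrt(1/(18605 + (-39 + (-3 - 4)*2)) + (-35 + 5*(-198))) = sqrt(1/(18605 + (-39 - 7*2)) + (-35 - 990)) = sqrt(1/(18605 + (-39 - 14)) - 1025) = sqrt(1/(18605 - 53) - 1025) = sqrt(1/18552 - 1025) = sqrt(-19015799/18552) = I*sqrt(88195275762)/9276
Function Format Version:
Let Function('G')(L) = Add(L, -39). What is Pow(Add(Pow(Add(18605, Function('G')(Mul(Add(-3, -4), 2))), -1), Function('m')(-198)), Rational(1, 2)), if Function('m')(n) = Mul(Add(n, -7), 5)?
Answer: Mul(Rational(1, 9276), I, Pow(88195275762, Rational(1, 2))) ≈ Mul(32.016, I)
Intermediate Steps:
Function('m')(n) = Add(-35, Mul(5, n)) (Function('m')(n) = Mul(Add(-7, n), 5) = Add(-35, Mul(5, n)))
Function('G')(L) = Add(-39, L)
Pow(Add(Pow(Add(18605, Function('G')(Mul(Add(-3, -4), 2))), -1), Function('m')(-198)), Rational(1, 2)) = Pow(Add(Pow(Add(18605, Add(-39, Mul(Add(-3, -4), 2))), -1), Add(-35, Mul(5, -198))), Rational(1, 2)) = Pow(Add(Pow(Add(18605, Add(-39, Mul(-7, 2))), -1), Add(-35, -990)), Rational(1, 2)) = Pow(Add(Pow(Add(18605, Add(-39, -14)), -1), -1025), Rational(1, 2)) = Pow(Add(Pow(Add(18605, -53), -1), -1025), Rational(1, 2)) = Pow(Add(Pow(18552, -1), -1025), Rational(1, 2)) = Pow(Add(Rational(1, 18552), -1025), Rational(1, 2)) = Pow(Rational(-19015799, 18552), Rational(1, 2)) = Mul(Rational(1, 9276), I, Pow(88195275762, Rational(1, 2)))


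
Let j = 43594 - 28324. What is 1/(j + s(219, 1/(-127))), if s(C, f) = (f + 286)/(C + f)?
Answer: 27812/424725561 ≈ 6.5482e-5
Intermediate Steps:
s(C, f) = (286 + f)/(C + f)
j = 15270
1/(j + s(219, 1/(-127))) = 1/(15270 + (286 + 1/(-127))/(219 + 1/(-127))) = 1/(15270 + (286 - 1/127)/(219 - 1/127)) = 1/(15270 + (36321/127)/(27812/127)) = 1/(15270 + (127/27812)*(36321/127)) = 1/(15270 + 36321/27812) = 1/(424725561/27812) = 27812/424725561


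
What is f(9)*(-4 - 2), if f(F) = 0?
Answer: 0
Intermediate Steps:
f(9)*(-4 - 2) = 0*(-4 - 2) = 0*(-6) = 0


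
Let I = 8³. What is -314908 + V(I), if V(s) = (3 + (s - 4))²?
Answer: -53787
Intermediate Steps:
I = 512
V(s) = (-1 + s)² (V(s) = (3 + (-4 + s))² = (-1 + s)²)
-314908 + V(I) = -314908 + (-1 + 512)² = -314908 + 511² = -314908 + 261121 = -53787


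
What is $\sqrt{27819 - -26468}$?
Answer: $\sqrt{54287} \approx 233.0$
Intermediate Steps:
$\sqrt{27819 - -26468} = \sqrt{27819 + 26468} = \sqrt{54287}$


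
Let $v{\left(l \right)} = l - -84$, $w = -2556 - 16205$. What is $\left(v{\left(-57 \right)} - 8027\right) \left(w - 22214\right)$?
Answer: $327800000$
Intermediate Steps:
$w = -18761$
$v{\left(l \right)} = 84 + l$ ($v{\left(l \right)} = l + 84 = 84 + l$)
$\left(v{\left(-57 \right)} - 8027\right) \left(w - 22214\right) = \left(\left(84 - 57\right) - 8027\right) \left(-18761 - 22214\right) = \left(27 - 8027\right) \left(-40975\right) = \left(-8000\right) \left(-40975\right) = 327800000$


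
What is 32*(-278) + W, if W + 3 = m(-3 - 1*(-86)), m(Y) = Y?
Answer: -8816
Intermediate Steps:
W = 80 (W = -3 + (-3 - 1*(-86)) = -3 + (-3 + 86) = -3 + 83 = 80)
32*(-278) + W = 32*(-278) + 80 = -8896 + 80 = -8816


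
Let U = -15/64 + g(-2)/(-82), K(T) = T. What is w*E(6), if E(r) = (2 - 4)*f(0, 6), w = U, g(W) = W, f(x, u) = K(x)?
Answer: 0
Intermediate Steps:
f(x, u) = x
U = -551/2624 (U = -15/64 - 2/(-82) = -15*1/64 - 2*(-1/82) = -15/64 + 1/41 = -551/2624 ≈ -0.20998)
w = -551/2624 ≈ -0.20998
E(r) = 0 (E(r) = (2 - 4)*0 = -2*0 = 0)
w*E(6) = -551/2624*0 = 0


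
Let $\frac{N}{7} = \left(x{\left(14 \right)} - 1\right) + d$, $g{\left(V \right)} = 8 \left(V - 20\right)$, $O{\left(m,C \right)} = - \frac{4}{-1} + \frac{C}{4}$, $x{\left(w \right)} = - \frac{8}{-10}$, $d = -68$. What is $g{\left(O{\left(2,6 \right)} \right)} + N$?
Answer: $- \frac{2967}{5} \approx -593.4$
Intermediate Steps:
$x{\left(w \right)} = \frac{4}{5}$ ($x{\left(w \right)} = \left(-8\right) \left(- \frac{1}{10}\right) = \frac{4}{5}$)
$O{\left(m,C \right)} = 4 + \frac{C}{4}$ ($O{\left(m,C \right)} = \left(-4\right) \left(-1\right) + C \frac{1}{4} = 4 + \frac{C}{4}$)
$g{\left(V \right)} = -160 + 8 V$ ($g{\left(V \right)} = 8 \left(-20 + V\right) = -160 + 8 V$)
$N = - \frac{2387}{5}$ ($N = 7 \left(\left(\frac{4}{5} - 1\right) - 68\right) = 7 \left(- \frac{1}{5} - 68\right) = 7 \left(- \frac{341}{5}\right) = - \frac{2387}{5} \approx -477.4$)
$g{\left(O{\left(2,6 \right)} \right)} + N = \left(-160 + 8 \left(4 + \frac{1}{4} \cdot 6\right)\right) - \frac{2387}{5} = \left(-160 + 8 \left(4 + \frac{3}{2}\right)\right) - \frac{2387}{5} = \left(-160 + 8 \cdot \frac{11}{2}\right) - \frac{2387}{5} = \left(-160 + 44\right) - \frac{2387}{5} = -116 - \frac{2387}{5} = - \frac{2967}{5}$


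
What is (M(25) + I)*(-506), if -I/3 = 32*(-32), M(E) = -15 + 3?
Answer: -1548360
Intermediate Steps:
M(E) = -12
I = 3072 (I = -96*(-32) = -3*(-1024) = 3072)
(M(25) + I)*(-506) = (-12 + 3072)*(-506) = 3060*(-506) = -1548360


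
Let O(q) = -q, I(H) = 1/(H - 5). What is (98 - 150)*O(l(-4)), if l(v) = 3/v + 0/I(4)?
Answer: -39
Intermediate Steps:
I(H) = 1/(-5 + H)
l(v) = 3/v (l(v) = 3/v + 0/(1/(-5 + 4)) = 3/v + 0/(1/(-1)) = 3/v + 0/(-1) = 3/v + 0*(-1) = 3/v + 0 = 3/v)
(98 - 150)*O(l(-4)) = (98 - 150)*(-3/(-4)) = -(-52)*3*(-1/4) = -(-52)*(-3)/4 = -52*3/4 = -39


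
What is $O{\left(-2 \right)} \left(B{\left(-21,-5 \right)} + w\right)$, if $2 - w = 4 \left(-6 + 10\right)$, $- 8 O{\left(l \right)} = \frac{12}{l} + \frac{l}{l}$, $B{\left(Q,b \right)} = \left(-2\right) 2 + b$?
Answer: $- \frac{115}{8} \approx -14.375$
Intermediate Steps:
$B{\left(Q,b \right)} = -4 + b$
$O{\left(l \right)} = - \frac{1}{8} - \frac{3}{2 l}$ ($O{\left(l \right)} = - \frac{\frac{12}{l} + \frac{l}{l}}{8} = - \frac{\frac{12}{l} + 1}{8} = - \frac{1 + \frac{12}{l}}{8} = - \frac{1}{8} - \frac{3}{2 l}$)
$w = -14$ ($w = 2 - 4 \left(-6 + 10\right) = 2 - 4 \cdot 4 = 2 - 16 = -14$)
$O{\left(-2 \right)} \left(B{\left(-21,-5 \right)} + w\right) = \frac{-12 - -2}{8 \left(-2\right)} \left(\left(-4 - 5\right) - 14\right) = \frac{1}{8} \left(- \frac{1}{2}\right) \left(-12 + 2\right) \left(-9 - 14\right) = \frac{1}{8} \left(- \frac{1}{2}\right) \left(-10\right) \left(-23\right) = \frac{5}{8} \left(-23\right) = - \frac{115}{8}$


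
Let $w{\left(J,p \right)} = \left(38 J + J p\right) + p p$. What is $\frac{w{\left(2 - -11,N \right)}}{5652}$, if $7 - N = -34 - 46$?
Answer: $\frac{4597}{2826} \approx 1.6267$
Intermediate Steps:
$N = 87$ ($N = 7 - \left(-34 - 46\right) = 7 - -80 = 7 + 80 = 87$)
$w{\left(J,p \right)} = p^{2} + 38 J + J p$ ($w{\left(J,p \right)} = \left(38 J + J p\right) + p^{2} = p^{2} + 38 J + J p$)
$\frac{w{\left(2 - -11,N \right)}}{5652} = \frac{87^{2} + 38 \left(2 - -11\right) + \left(2 - -11\right) 87}{5652} = \left(7569 + 38 \left(2 + 11\right) + \left(2 + 11\right) 87\right) \frac{1}{5652} = \left(7569 + 38 \cdot 13 + 13 \cdot 87\right) \frac{1}{5652} = \left(7569 + 494 + 1131\right) \frac{1}{5652} = 9194 \cdot \frac{1}{5652} = \frac{4597}{2826}$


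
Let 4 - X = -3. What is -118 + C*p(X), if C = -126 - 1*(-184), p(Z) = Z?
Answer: 288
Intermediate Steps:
X = 7 (X = 4 - 1*(-3) = 4 + 3 = 7)
C = 58 (C = -126 + 184 = 58)
-118 + C*p(X) = -118 + 58*7 = -118 + 406 = 288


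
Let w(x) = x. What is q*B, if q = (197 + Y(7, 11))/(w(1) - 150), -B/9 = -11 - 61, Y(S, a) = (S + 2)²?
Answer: -180144/149 ≈ -1209.0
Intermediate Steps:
Y(S, a) = (2 + S)²
B = 648 (B = -9*(-11 - 61) = -9*(-72) = 648)
q = -278/149 (q = (197 + (2 + 7)²)/(1 - 150) = (197 + 9²)/(-149) = (197 + 81)*(-1/149) = 278*(-1/149) = -278/149 ≈ -1.8658)
q*B = -278/149*648 = -180144/149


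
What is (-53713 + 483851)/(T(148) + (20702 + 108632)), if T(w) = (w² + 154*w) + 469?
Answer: 430138/174499 ≈ 2.4650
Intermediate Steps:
T(w) = 469 + w² + 154*w
(-53713 + 483851)/(T(148) + (20702 + 108632)) = (-53713 + 483851)/((469 + 148² + 154*148) + (20702 + 108632)) = 430138/((469 + 21904 + 22792) + 129334) = 430138/(45165 + 129334) = 430138/174499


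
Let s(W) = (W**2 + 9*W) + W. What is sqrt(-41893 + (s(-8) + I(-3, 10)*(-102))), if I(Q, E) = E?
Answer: I*sqrt(42929) ≈ 207.19*I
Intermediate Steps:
s(W) = W**2 + 10*W
sqrt(-41893 + (s(-8) + I(-3, 10)*(-102))) = sqrt(-41893 + (-8*(10 - 8) + 10*(-102))) = sqrt(-41893 + (-8*2 - 1020)) = sqrt(-41893 + (-16 - 1020)) = sqrt(-41893 - 1036) = sqrt(-42929) = I*sqrt(42929)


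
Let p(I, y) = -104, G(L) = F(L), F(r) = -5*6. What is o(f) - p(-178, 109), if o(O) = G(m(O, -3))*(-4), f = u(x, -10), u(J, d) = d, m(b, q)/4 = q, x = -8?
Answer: 224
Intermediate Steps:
F(r) = -30
m(b, q) = 4*q
G(L) = -30
f = -10
o(O) = 120 (o(O) = -30*(-4) = 120)
o(f) - p(-178, 109) = 120 - 1*(-104) = 120 + 104 = 224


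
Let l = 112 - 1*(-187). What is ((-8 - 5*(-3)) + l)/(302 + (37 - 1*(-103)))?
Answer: 9/13 ≈ 0.69231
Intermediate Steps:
l = 299 (l = 112 + 187 = 299)
((-8 - 5*(-3)) + l)/(302 + (37 - 1*(-103))) = ((-8 - 5*(-3)) + 299)/(302 + (37 - 1*(-103))) = ((-8 + 15) + 299)/(302 + (37 + 103)) = (7 + 299)/(302 + 140) = 306/442 = 306*(1/442) = 9/13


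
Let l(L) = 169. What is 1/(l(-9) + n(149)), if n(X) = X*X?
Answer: 1/22370 ≈ 4.4703e-5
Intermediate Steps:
n(X) = X²
1/(l(-9) + n(149)) = 1/(169 + 149²) = 1/(169 + 22201) = 1/22370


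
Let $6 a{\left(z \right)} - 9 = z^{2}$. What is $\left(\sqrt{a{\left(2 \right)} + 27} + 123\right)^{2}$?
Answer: $\frac{90949}{6} + 205 \sqrt{42} \approx 16487.0$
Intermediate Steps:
$a{\left(z \right)} = \frac{3}{2} + \frac{z^{2}}{6}$
$\left(\sqrt{a{\left(2 \right)} + 27} + 123\right)^{2} = \left(\sqrt{\left(\frac{3}{2} + \frac{2^{2}}{6}\right) + 27} + 123\right)^{2} = \left(\sqrt{\left(\frac{3}{2} + \frac{1}{6} \cdot 4\right) + 27} + 123\right)^{2} = \left(\sqrt{\left(\frac{3}{2} + \frac{2}{3}\right) + 27} + 123\right)^{2} = \left(\sqrt{\frac{13}{6} + 27} + 123\right)^{2} = \left(\sqrt{\frac{175}{6}} + 123\right)^{2} = \left(\frac{5 \sqrt{42}}{6} + 123\right)^{2} = \left(123 + \frac{5 \sqrt{42}}{6}\right)^{2}$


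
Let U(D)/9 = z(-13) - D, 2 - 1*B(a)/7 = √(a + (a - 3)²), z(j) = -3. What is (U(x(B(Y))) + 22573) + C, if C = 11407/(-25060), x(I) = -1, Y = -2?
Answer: 565216893/25060 ≈ 22555.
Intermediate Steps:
B(a) = 14 - 7*√(a + (-3 + a)²) (B(a) = 14 - 7*√(a + (a - 3)²) = 14 - 7*√(a + (-3 + a)²))
C = -11407/25060 (C = 11407*(-1/25060) = -11407/25060 ≈ -0.45519)
U(D) = -27 - 9*D (U(D) = 9*(-3 - D) = -27 - 9*D)
(U(x(B(Y))) + 22573) + C = ((-27 - 9*(-1)) + 22573) - 11407/25060 = ((-27 + 9) + 22573) - 11407/25060 = (-18 + 22573) - 11407/25060 = 22555 - 11407/25060 = 565216893/25060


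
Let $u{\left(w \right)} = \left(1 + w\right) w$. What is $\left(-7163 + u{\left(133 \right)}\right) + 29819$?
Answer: $40478$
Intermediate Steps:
$u{\left(w \right)} = w \left(1 + w\right)$
$\left(-7163 + u{\left(133 \right)}\right) + 29819 = \left(-7163 + 133 \left(1 + 133\right)\right) + 29819 = \left(-7163 + 133 \cdot 134\right) + 29819 = \left(-7163 + 17822\right) + 29819 = 10659 + 29819 = 40478$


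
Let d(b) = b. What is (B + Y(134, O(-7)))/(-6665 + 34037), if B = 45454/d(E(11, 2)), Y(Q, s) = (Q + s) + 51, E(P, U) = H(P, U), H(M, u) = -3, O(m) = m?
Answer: -11230/20529 ≈ -0.54703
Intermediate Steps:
E(P, U) = -3
Y(Q, s) = 51 + Q + s
B = -45454/3 (B = 45454/(-3) = 45454*(-⅓) = -45454/3 ≈ -15151.)
(B + Y(134, O(-7)))/(-6665 + 34037) = (-45454/3 + (51 + 134 - 7))/(-6665 + 34037) = (-45454/3 + 178)/27372 = -44920/3*1/27372 = -11230/20529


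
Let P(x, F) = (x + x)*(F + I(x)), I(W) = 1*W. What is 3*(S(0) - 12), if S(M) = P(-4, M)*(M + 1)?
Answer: 60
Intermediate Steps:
I(W) = W
P(x, F) = 2*x*(F + x) (P(x, F) = (x + x)*(F + x) = (2*x)*(F + x) = 2*x*(F + x))
S(M) = (1 + M)*(32 - 8*M) (S(M) = (2*(-4)*(M - 4))*(M + 1) = (2*(-4)*(-4 + M))*(1 + M) = (32 - 8*M)*(1 + M) = (1 + M)*(32 - 8*M))
3*(S(0) - 12) = 3*(-8*(1 + 0)*(-4 + 0) - 12) = 3*(-8*1*(-4) - 12) = 3*(32 - 12) = 3*20 = 60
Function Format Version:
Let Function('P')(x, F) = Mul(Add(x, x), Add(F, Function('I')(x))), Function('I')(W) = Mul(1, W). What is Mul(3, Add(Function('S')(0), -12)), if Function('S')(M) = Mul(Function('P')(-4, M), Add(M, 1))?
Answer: 60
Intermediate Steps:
Function('I')(W) = W
Function('P')(x, F) = Mul(2, x, Add(F, x)) (Function('P')(x, F) = Mul(Add(x, x), Add(F, x)) = Mul(Mul(2, x), Add(F, x)) = Mul(2, x, Add(F, x)))
Function('S')(M) = Mul(Add(1, M), Add(32, Mul(-8, M))) (Function('S')(M) = Mul(Mul(2, -4, Add(M, -4)), Add(M, 1)) = Mul(Mul(2, -4, Add(-4, M)), Add(1, M)) = Mul(Add(32, Mul(-8, M)), Add(1, M)) = Mul(Add(1, M), Add(32, Mul(-8, M))))
Mul(3, Add(Function('S')(0), -12)) = Mul(3, Add(Mul(-8, Add(1, 0), Add(-4, 0)), -12)) = Mul(3, Add(Mul(-8, 1, -4), -12)) = Mul(3, Add(32, -12)) = Mul(3, 20) = 60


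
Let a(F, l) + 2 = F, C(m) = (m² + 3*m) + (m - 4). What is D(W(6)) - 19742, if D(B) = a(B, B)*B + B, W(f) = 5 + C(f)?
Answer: -16082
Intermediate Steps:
C(m) = -4 + m² + 4*m (C(m) = (m² + 3*m) + (-4 + m) = -4 + m² + 4*m)
a(F, l) = -2 + F
W(f) = 1 + f² + 4*f (W(f) = 5 + (-4 + f² + 4*f) = 1 + f² + 4*f)
D(B) = B + B*(-2 + B) (D(B) = (-2 + B)*B + B = B*(-2 + B) + B = B + B*(-2 + B))
D(W(6)) - 19742 = (1 + 6² + 4*6)*(-1 + (1 + 6² + 4*6)) - 19742 = (1 + 36 + 24)*(-1 + (1 + 36 + 24)) - 19742 = 61*(-1 + 61) - 19742 = 61*60 - 19742 = 3660 - 19742 = -16082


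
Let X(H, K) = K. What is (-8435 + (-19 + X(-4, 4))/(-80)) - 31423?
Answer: -637725/16 ≈ -39858.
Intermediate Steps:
(-8435 + (-19 + X(-4, 4))/(-80)) - 31423 = (-8435 + (-19 + 4)/(-80)) - 31423 = (-8435 - 15*(-1/80)) - 31423 = (-8435 + 3/16) - 31423 = -134957/16 - 31423 = -637725/16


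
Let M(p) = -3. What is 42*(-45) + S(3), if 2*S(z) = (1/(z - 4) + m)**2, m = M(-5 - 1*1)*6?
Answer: -3419/2 ≈ -1709.5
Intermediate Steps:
m = -18 (m = -3*6 = -18)
S(z) = (-18 + 1/(-4 + z))**2/2 (S(z) = (1/(z - 4) - 18)**2/2 = (1/(-4 + z) - 18)**2/2 = (-18 + 1/(-4 + z))**2/2)
42*(-45) + S(3) = 42*(-45) + (-73 + 18*3)**2/(2*(-4 + 3)**2) = -1890 + (1/2)*(-73 + 54)**2/(-1)**2 = -1890 + (1/2)*(-19)**2*1 = -1890 + (1/2)*361*1 = -1890 + 361/2 = -3419/2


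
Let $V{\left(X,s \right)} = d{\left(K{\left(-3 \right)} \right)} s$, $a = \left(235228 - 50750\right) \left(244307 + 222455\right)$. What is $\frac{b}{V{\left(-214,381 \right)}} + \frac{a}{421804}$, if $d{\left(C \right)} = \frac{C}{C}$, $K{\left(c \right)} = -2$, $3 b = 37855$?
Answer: $\frac{24609158605042}{120530493} \approx 2.0417 \cdot 10^{5}$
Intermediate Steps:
$b = \frac{37855}{3}$ ($b = \frac{1}{3} \cdot 37855 = \frac{37855}{3} \approx 12618.0$)
$a = 86107320236$ ($a = 184478 \cdot 466762 = 86107320236$)
$d{\left(C \right)} = 1$
$V{\left(X,s \right)} = s$ ($V{\left(X,s \right)} = 1 s = s$)
$\frac{b}{V{\left(-214,381 \right)}} + \frac{a}{421804} = \frac{37855}{3 \cdot 381} + \frac{86107320236}{421804} = \frac{37855}{3} \cdot \frac{1}{381} + 86107320236 \cdot \frac{1}{421804} = \frac{37855}{1143} + \frac{21526830059}{105451} = \frac{24609158605042}{120530493}$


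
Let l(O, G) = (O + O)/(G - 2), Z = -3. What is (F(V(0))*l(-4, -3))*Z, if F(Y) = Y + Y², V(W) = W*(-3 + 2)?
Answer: 0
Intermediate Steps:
l(O, G) = 2*O/(-2 + G) (l(O, G) = (2*O)/(-2 + G) = 2*O/(-2 + G))
V(W) = -W (V(W) = W*(-1) = -W)
(F(V(0))*l(-4, -3))*Z = (((-1*0)*(1 - 1*0))*(2*(-4)/(-2 - 3)))*(-3) = ((0*(1 + 0))*(2*(-4)/(-5)))*(-3) = ((0*1)*(2*(-4)*(-⅕)))*(-3) = (0*(8/5))*(-3) = 0*(-3) = 0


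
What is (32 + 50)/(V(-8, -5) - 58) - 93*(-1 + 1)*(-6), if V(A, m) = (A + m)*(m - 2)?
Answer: 82/33 ≈ 2.4848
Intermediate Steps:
V(A, m) = (-2 + m)*(A + m) (V(A, m) = (A + m)*(-2 + m) = (-2 + m)*(A + m))
(32 + 50)/(V(-8, -5) - 58) - 93*(-1 + 1)*(-6) = (32 + 50)/(((-5)**2 - 2*(-8) - 2*(-5) - 8*(-5)) - 58) - 93*(-1 + 1)*(-6) = 82/((25 + 16 + 10 + 40) - 58) - 0*(-6) = 82/(91 - 58) - 93*0 = 82/33 + 0 = 82/33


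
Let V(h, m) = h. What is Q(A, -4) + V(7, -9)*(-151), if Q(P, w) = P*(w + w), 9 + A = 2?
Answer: -1001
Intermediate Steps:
A = -7 (A = -9 + 2 = -7)
Q(P, w) = 2*P*w (Q(P, w) = P*(2*w) = 2*P*w)
Q(A, -4) + V(7, -9)*(-151) = 2*(-7)*(-4) + 7*(-151) = 56 - 1057 = -1001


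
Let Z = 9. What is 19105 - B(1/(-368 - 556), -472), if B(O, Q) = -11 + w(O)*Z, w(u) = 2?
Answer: 19098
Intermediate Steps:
B(O, Q) = 7 (B(O, Q) = -11 + 2*9 = -11 + 18 = 7)
19105 - B(1/(-368 - 556), -472) = 19105 - 1*7 = 19105 - 7 = 19098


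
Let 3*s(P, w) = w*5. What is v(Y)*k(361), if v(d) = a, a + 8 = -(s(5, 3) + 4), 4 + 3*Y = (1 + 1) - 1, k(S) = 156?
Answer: -2652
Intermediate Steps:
s(P, w) = 5*w/3 (s(P, w) = (w*5)/3 = (5*w)/3 = 5*w/3)
Y = -1 (Y = -4/3 + ((1 + 1) - 1)/3 = -4/3 + (2 - 1)/3 = -4/3 + (⅓)*1 = -4/3 + ⅓ = -1)
a = -17 (a = -8 - ((5/3)*3 + 4) = -8 - (5 + 4) = -8 - 1*9 = -8 - 9 = -17)
v(d) = -17
v(Y)*k(361) = -17*156 = -2652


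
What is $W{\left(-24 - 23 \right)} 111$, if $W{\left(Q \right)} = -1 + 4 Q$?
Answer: $-20979$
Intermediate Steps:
$W{\left(-24 - 23 \right)} 111 = \left(-1 + 4 \left(-24 - 23\right)\right) 111 = \left(-1 + 4 \left(-47\right)\right) 111 = \left(-1 - 188\right) 111 = \left(-189\right) 111 = -20979$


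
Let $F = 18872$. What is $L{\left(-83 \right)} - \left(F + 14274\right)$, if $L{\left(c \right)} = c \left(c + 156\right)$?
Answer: $-39205$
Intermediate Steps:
$L{\left(c \right)} = c \left(156 + c\right)$
$L{\left(-83 \right)} - \left(F + 14274\right) = - 83 \left(156 - 83\right) - \left(18872 + 14274\right) = \left(-83\right) 73 - 33146 = -6059 - 33146 = -39205$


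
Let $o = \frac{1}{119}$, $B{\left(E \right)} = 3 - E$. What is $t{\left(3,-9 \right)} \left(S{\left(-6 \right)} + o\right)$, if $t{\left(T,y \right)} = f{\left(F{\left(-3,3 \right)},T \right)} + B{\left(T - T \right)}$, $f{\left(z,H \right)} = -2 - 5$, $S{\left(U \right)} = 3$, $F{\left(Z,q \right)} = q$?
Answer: $- \frac{1432}{119} \approx -12.034$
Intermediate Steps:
$f{\left(z,H \right)} = -7$
$t{\left(T,y \right)} = -4$ ($t{\left(T,y \right)} = -7 + \left(3 - \left(T - T\right)\right) = -7 + \left(3 - 0\right) = -7 + \left(3 + 0\right) = -7 + 3 = -4$)
$o = \frac{1}{119} \approx 0.0084034$
$t{\left(3,-9 \right)} \left(S{\left(-6 \right)} + o\right) = - 4 \left(3 + \frac{1}{119}\right) = \left(-4\right) \frac{358}{119} = - \frac{1432}{119}$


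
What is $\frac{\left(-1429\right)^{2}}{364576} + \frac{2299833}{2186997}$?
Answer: $\frac{1768133818895}{265775539424} \approx 6.6527$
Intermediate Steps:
$\frac{\left(-1429\right)^{2}}{364576} + \frac{2299833}{2186997} = 2042041 \cdot \frac{1}{364576} + 2299833 \cdot \frac{1}{2186997} = \frac{2042041}{364576} + \frac{766611}{728999} = \frac{1768133818895}{265775539424}$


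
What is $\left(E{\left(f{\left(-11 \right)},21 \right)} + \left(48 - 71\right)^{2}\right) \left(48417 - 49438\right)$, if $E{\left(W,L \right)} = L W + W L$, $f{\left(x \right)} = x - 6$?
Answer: $188885$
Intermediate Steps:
$f{\left(x \right)} = -6 + x$
$E{\left(W,L \right)} = 2 L W$ ($E{\left(W,L \right)} = L W + L W = 2 L W$)
$\left(E{\left(f{\left(-11 \right)},21 \right)} + \left(48 - 71\right)^{2}\right) \left(48417 - 49438\right) = \left(2 \cdot 21 \left(-6 - 11\right) + \left(48 - 71\right)^{2}\right) \left(48417 - 49438\right) = \left(2 \cdot 21 \left(-17\right) + \left(-23\right)^{2}\right) \left(-1021\right) = \left(-714 + 529\right) \left(-1021\right) = \left(-185\right) \left(-1021\right) = 188885$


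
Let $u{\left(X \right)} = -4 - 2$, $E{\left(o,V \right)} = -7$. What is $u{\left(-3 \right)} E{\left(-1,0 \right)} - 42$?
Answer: $0$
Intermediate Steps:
$u{\left(X \right)} = -6$ ($u{\left(X \right)} = -4 - 2 = -6$)
$u{\left(-3 \right)} E{\left(-1,0 \right)} - 42 = \left(-6\right) \left(-7\right) - 42 = 42 - 42 = 0$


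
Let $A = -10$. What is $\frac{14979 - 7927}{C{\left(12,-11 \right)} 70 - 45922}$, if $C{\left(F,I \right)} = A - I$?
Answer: $- \frac{1763}{11463} \approx -0.1538$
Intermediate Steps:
$C{\left(F,I \right)} = -10 - I$
$\frac{14979 - 7927}{C{\left(12,-11 \right)} 70 - 45922} = \frac{14979 - 7927}{\left(-10 - -11\right) 70 - 45922} = \frac{7052}{\left(-10 + 11\right) 70 - 45922} = \frac{7052}{1 \cdot 70 - 45922} = \frac{7052}{70 - 45922} = \frac{7052}{-45852} = 7052 \left(- \frac{1}{45852}\right) = - \frac{1763}{11463}$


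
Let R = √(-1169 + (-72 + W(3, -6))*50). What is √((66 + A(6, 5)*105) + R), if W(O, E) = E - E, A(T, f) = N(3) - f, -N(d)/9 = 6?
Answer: √(-6129 + I*√4769) ≈ 0.441 + 78.289*I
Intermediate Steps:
N(d) = -54 (N(d) = -9*6 = -54)
A(T, f) = -54 - f
W(O, E) = 0
R = I*√4769 (R = √(-1169 + (-72 + 0)*50) = √(-1169 - 72*50) = √(-1169 - 3600) = √(-4769) = I*√4769 ≈ 69.058*I)
√((66 + A(6, 5)*105) + R) = √((66 + (-54 - 1*5)*105) + I*√4769) = √((66 + (-54 - 5)*105) + I*√4769) = √((66 - 59*105) + I*√4769) = √((66 - 6195) + I*√4769) = √(-6129 + I*√4769)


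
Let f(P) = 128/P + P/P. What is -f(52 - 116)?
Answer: 1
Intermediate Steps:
f(P) = 1 + 128/P (f(P) = 128/P + 1 = 1 + 128/P)
-f(52 - 116) = -(128 + (52 - 116))/(52 - 116) = -(128 - 64)/(-64) = -(-1)*64/64 = -1*(-1) = 1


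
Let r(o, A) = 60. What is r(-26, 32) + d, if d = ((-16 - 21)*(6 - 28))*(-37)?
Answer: -30058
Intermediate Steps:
d = -30118 (d = -37*(-22)*(-37) = 814*(-37) = -30118)
r(-26, 32) + d = 60 - 30118 = -30058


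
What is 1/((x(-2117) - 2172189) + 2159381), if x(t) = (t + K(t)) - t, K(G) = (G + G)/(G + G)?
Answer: -1/12807 ≈ -7.8082e-5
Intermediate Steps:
K(G) = 1 (K(G) = (2*G)/((2*G)) = (2*G)*(1/(2*G)) = 1)
x(t) = 1 (x(t) = (t + 1) - t = (1 + t) - t = 1)
1/((x(-2117) - 2172189) + 2159381) = 1/((1 - 2172189) + 2159381) = 1/(-2172188 + 2159381) = 1/(-12807) = -1/12807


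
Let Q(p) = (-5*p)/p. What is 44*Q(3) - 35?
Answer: -255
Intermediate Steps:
Q(p) = -5
44*Q(3) - 35 = 44*(-5) - 35 = -220 - 35 = -255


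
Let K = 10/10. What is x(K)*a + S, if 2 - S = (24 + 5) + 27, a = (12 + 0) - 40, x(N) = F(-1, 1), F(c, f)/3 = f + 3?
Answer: -390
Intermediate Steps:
F(c, f) = 9 + 3*f (F(c, f) = 3*(f + 3) = 3*(3 + f) = 9 + 3*f)
K = 1 (K = 10*(⅒) = 1)
x(N) = 12 (x(N) = 9 + 3*1 = 9 + 3 = 12)
a = -28 (a = 12 - 40 = -28)
S = -54 (S = 2 - ((24 + 5) + 27) = 2 - (29 + 27) = 2 - 1*56 = 2 - 56 = -54)
x(K)*a + S = 12*(-28) - 54 = -336 - 54 = -390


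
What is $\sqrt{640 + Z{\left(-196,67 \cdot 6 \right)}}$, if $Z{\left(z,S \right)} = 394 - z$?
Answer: $\sqrt{1230} \approx 35.071$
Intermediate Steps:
$\sqrt{640 + Z{\left(-196,67 \cdot 6 \right)}} = \sqrt{640 + \left(394 - -196\right)} = \sqrt{640 + \left(394 + 196\right)} = \sqrt{640 + 590} = \sqrt{1230}$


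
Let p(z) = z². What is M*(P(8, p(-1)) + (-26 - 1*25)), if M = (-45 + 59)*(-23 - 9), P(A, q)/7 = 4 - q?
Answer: 13440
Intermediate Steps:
P(A, q) = 28 - 7*q (P(A, q) = 7*(4 - q) = 28 - 7*q)
M = -448 (M = 14*(-32) = -448)
M*(P(8, p(-1)) + (-26 - 1*25)) = -448*((28 - 7*(-1)²) + (-26 - 1*25)) = -448*((28 - 7*1) + (-26 - 25)) = -448*((28 - 7) - 51) = -448*(21 - 51) = -448*(-30) = 13440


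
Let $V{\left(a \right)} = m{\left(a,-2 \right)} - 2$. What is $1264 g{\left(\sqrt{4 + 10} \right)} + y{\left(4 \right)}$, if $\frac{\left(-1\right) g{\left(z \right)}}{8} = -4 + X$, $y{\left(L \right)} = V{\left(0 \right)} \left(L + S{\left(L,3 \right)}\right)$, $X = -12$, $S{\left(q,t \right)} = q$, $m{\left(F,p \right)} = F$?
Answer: $161776$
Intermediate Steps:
$V{\left(a \right)} = -2 + a$ ($V{\left(a \right)} = a - 2 = -2 + a$)
$y{\left(L \right)} = - 4 L$ ($y{\left(L \right)} = \left(-2 + 0\right) \left(L + L\right) = - 2 \cdot 2 L = - 4 L$)
$g{\left(z \right)} = 128$ ($g{\left(z \right)} = - 8 \left(-4 - 12\right) = \left(-8\right) \left(-16\right) = 128$)
$1264 g{\left(\sqrt{4 + 10} \right)} + y{\left(4 \right)} = 1264 \cdot 128 - 16 = 161792 - 16 = 161776$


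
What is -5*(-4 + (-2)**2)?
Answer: 0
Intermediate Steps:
-5*(-4 + (-2)**2) = -5*(-4 + 4) = -5*0 = 0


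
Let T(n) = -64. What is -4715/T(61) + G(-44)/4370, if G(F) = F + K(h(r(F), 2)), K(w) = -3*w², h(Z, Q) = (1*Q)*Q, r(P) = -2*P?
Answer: 447797/6080 ≈ 73.651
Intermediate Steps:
h(Z, Q) = Q² (h(Z, Q) = Q*Q = Q²)
G(F) = -48 + F (G(F) = F - 3*(2²)² = F - 3*4² = F - 3*16 = F - 48 = -48 + F)
-4715/T(61) + G(-44)/4370 = -4715/(-64) + (-48 - 44)/4370 = -4715*(-1/64) - 92*1/4370 = 4715/64 - 2/95 = 447797/6080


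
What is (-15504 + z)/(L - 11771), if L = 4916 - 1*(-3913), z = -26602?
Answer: 21053/1471 ≈ 14.312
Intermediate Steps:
L = 8829 (L = 4916 + 3913 = 8829)
(-15504 + z)/(L - 11771) = (-15504 - 26602)/(8829 - 11771) = -42106/(-2942) = -42106*(-1/2942) = 21053/1471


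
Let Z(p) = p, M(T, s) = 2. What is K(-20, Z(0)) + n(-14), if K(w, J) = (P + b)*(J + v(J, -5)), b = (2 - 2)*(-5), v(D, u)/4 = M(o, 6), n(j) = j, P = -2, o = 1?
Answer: -30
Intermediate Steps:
v(D, u) = 8 (v(D, u) = 4*2 = 8)
b = 0 (b = 0*(-5) = 0)
K(w, J) = -16 - 2*J (K(w, J) = (-2 + 0)*(J + 8) = -2*(8 + J) = -16 - 2*J)
K(-20, Z(0)) + n(-14) = (-16 - 2*0) - 14 = (-16 + 0) - 14 = -16 - 14 = -30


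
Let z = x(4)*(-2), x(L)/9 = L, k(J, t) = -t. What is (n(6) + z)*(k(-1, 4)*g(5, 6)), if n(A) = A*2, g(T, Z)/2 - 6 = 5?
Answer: 5280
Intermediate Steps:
x(L) = 9*L
g(T, Z) = 22 (g(T, Z) = 12 + 2*5 = 12 + 10 = 22)
z = -72 (z = (9*4)*(-2) = 36*(-2) = -72)
n(A) = 2*A
(n(6) + z)*(k(-1, 4)*g(5, 6)) = (2*6 - 72)*(-1*4*22) = (12 - 72)*(-4*22) = -60*(-88) = 5280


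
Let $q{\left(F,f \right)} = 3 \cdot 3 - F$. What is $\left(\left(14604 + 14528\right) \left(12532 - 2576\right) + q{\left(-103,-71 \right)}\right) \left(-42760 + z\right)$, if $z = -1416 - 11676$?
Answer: $-16199219355008$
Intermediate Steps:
$q{\left(F,f \right)} = 9 - F$
$z = -13092$ ($z = -1416 - 11676 = -13092$)
$\left(\left(14604 + 14528\right) \left(12532 - 2576\right) + q{\left(-103,-71 \right)}\right) \left(-42760 + z\right) = \left(\left(14604 + 14528\right) \left(12532 - 2576\right) + \left(9 - -103\right)\right) \left(-42760 - 13092\right) = \left(29132 \cdot 9956 + \left(9 + 103\right)\right) \left(-55852\right) = \left(290038192 + 112\right) \left(-55852\right) = 290038304 \left(-55852\right) = -16199219355008$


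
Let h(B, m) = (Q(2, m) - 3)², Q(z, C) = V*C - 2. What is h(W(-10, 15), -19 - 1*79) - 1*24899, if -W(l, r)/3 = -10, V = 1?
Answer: -14290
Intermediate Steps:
W(l, r) = 30 (W(l, r) = -3*(-10) = 30)
Q(z, C) = -2 + C (Q(z, C) = 1*C - 2 = C - 2 = -2 + C)
h(B, m) = (-5 + m)² (h(B, m) = ((-2 + m) - 3)² = (-5 + m)²)
h(W(-10, 15), -19 - 1*79) - 1*24899 = (-5 + (-19 - 1*79))² - 1*24899 = (-5 + (-19 - 79))² - 24899 = (-5 - 98)² - 24899 = (-103)² - 24899 = 10609 - 24899 = -14290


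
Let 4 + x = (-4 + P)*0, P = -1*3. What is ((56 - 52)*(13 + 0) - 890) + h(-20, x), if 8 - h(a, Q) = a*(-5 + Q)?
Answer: -1010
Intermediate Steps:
P = -3
x = -4 (x = -4 + (-4 - 3)*0 = -4 - 7*0 = -4 + 0 = -4)
h(a, Q) = 8 - a*(-5 + Q)
((56 - 52)*(13 + 0) - 890) + h(-20, x) = ((56 - 52)*(13 + 0) - 890) + (8 + 5*(-20) - 1*(-4)*(-20)) = (4*13 - 890) + (8 - 100 - 80) = (52 - 890) - 172 = -838 - 172 = -1010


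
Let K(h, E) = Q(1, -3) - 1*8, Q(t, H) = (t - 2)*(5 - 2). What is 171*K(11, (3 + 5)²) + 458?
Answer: -1423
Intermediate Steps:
Q(t, H) = -6 + 3*t (Q(t, H) = (-2 + t)*3 = -6 + 3*t)
K(h, E) = -11 (K(h, E) = (-6 + 3*1) - 1*8 = (-6 + 3) - 8 = -3 - 8 = -11)
171*K(11, (3 + 5)²) + 458 = 171*(-11) + 458 = -1881 + 458 = -1423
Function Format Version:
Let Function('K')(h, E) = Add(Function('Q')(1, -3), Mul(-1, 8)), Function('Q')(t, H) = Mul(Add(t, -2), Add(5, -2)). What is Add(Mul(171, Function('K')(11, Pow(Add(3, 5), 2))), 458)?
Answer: -1423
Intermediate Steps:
Function('Q')(t, H) = Add(-6, Mul(3, t)) (Function('Q')(t, H) = Mul(Add(-2, t), 3) = Add(-6, Mul(3, t)))
Function('K')(h, E) = -11 (Function('K')(h, E) = Add(Add(-6, Mul(3, 1)), Mul(-1, 8)) = Add(Add(-6, 3), -8) = Add(-3, -8) = -11)
Add(Mul(171, Function('K')(11, Pow(Add(3, 5), 2))), 458) = Add(Mul(171, -11), 458) = Add(-1881, 458) = -1423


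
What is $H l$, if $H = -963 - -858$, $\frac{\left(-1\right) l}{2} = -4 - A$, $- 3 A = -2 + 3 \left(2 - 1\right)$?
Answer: $-770$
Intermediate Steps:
$A = - \frac{1}{3}$ ($A = - \frac{-2 + 3 \left(2 - 1\right)}{3} = - \frac{-2 + 3 \cdot 1}{3} = - \frac{-2 + 3}{3} = \left(- \frac{1}{3}\right) 1 = - \frac{1}{3} \approx -0.33333$)
$l = \frac{22}{3}$ ($l = - 2 \left(-4 - - \frac{1}{3}\right) = - 2 \left(-4 + \frac{1}{3}\right) = \left(-2\right) \left(- \frac{11}{3}\right) = \frac{22}{3} \approx 7.3333$)
$H = -105$ ($H = -963 + 858 = -105$)
$H l = \left(-105\right) \frac{22}{3} = -770$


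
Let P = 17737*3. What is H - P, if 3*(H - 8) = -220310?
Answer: -379919/3 ≈ -1.2664e+5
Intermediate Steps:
H = -220286/3 (H = 8 + (⅓)*(-220310) = 8 - 220310/3 = -220286/3 ≈ -73429.)
P = 53211
H - P = -220286/3 - 1*53211 = -220286/3 - 53211 = -379919/3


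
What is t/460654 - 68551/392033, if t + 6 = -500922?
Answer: -113979299489/90295784791 ≈ -1.2623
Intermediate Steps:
t = -500928 (t = -6 - 500922 = -500928)
t/460654 - 68551/392033 = -500928/460654 - 68551/392033 = -500928*1/460654 - 68551*1/392033 = -250464/230327 - 68551/392033 = -113979299489/90295784791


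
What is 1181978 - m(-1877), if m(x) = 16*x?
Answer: 1212010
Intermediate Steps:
1181978 - m(-1877) = 1181978 - 16*(-1877) = 1181978 - 1*(-30032) = 1181978 + 30032 = 1212010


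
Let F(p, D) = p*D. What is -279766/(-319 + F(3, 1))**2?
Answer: -139883/49928 ≈ -2.8017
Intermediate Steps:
F(p, D) = D*p
-279766/(-319 + F(3, 1))**2 = -279766/(-319 + 1*3)**2 = -279766/(-319 + 3)**2 = -279766/((-316)**2) = -279766/99856 = -279766*1/99856 = -139883/49928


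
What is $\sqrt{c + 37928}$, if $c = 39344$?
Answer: $2 \sqrt{19318} \approx 277.98$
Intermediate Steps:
$\sqrt{c + 37928} = \sqrt{39344 + 37928} = \sqrt{77272} = 2 \sqrt{19318}$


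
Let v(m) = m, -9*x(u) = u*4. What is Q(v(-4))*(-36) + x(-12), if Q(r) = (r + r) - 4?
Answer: 1312/3 ≈ 437.33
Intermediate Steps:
x(u) = -4*u/9 (x(u) = -u*4/9 = -4*u/9)
Q(r) = -4 + 2*r (Q(r) = 2*r - 4 = -4 + 2*r)
Q(v(-4))*(-36) + x(-12) = (-4 + 2*(-4))*(-36) - 4/9*(-12) = (-4 - 8)*(-36) + 16/3 = -12*(-36) + 16/3 = 432 + 16/3 = 1312/3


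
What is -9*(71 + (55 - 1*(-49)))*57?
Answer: -89775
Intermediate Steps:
-9*(71 + (55 - 1*(-49)))*57 = -9*(71 + (55 + 49))*57 = -9*(71 + 104)*57 = -1575*57 = -9*9975 = -89775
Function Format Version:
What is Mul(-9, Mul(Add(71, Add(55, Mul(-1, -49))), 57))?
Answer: -89775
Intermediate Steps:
Mul(-9, Mul(Add(71, Add(55, Mul(-1, -49))), 57)) = Mul(-9, Mul(Add(71, Add(55, 49)), 57)) = Mul(-9, Mul(Add(71, 104), 57)) = Mul(-9, Mul(175, 57)) = Mul(-9, 9975) = -89775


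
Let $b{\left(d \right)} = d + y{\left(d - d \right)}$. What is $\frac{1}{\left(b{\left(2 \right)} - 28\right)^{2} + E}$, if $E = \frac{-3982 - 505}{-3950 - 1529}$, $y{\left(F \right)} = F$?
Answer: $\frac{5479}{3708291} \approx 0.0014775$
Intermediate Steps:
$b{\left(d \right)} = d$ ($b{\left(d \right)} = d + \left(d - d\right) = d + 0 = d$)
$E = \frac{4487}{5479}$ ($E = - \frac{4487}{-5479} = \left(-4487\right) \left(- \frac{1}{5479}\right) = \frac{4487}{5479} \approx 0.81894$)
$\frac{1}{\left(b{\left(2 \right)} - 28\right)^{2} + E} = \frac{1}{\left(2 - 28\right)^{2} + \frac{4487}{5479}} = \frac{1}{\left(-26\right)^{2} + \frac{4487}{5479}} = \frac{1}{676 + \frac{4487}{5479}} = \frac{1}{\frac{3708291}{5479}} = \frac{5479}{3708291}$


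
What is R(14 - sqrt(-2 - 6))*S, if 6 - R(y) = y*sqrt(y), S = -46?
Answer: -276 + 92*sqrt(2)*(7 - I*sqrt(2))**(3/2) ≈ 2096.8 - 731.46*I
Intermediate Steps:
R(y) = 6 - y**(3/2) (R(y) = 6 - y*sqrt(y) = 6 - y**(3/2))
R(14 - sqrt(-2 - 6))*S = (6 - (14 - sqrt(-2 - 6))**(3/2))*(-46) = (6 - (14 - sqrt(-8))**(3/2))*(-46) = (6 - (14 - 2*I*sqrt(2))**(3/2))*(-46) = -276 + 46*(14 - 2*I*sqrt(2))**(3/2)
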